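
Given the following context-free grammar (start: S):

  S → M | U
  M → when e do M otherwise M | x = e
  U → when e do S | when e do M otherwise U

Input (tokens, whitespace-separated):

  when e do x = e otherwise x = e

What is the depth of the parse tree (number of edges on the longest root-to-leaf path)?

3

[S [M when e do [M x = e] otherwise [M x = e]]]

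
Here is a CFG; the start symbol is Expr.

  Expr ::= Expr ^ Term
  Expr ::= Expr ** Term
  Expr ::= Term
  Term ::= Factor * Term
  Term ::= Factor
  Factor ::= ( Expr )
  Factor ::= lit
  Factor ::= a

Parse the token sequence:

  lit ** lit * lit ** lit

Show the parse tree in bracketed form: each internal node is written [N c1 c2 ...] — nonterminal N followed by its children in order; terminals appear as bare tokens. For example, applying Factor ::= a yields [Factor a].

[Expr [Expr [Expr [Term [Factor lit]]] ** [Term [Factor lit] * [Term [Factor lit]]]] ** [Term [Factor lit]]]

Expr
Expr ** Term
Expr ** Term ** Term
Term ** Term ** Term
Factor ** Term ** Term
lit ** Term ** Term
lit ** Factor * Term ** Term
lit ** lit * Term ** Term
lit ** lit * Factor ** Term
lit ** lit * lit ** Term
lit ** lit * lit ** Factor
lit ** lit * lit ** lit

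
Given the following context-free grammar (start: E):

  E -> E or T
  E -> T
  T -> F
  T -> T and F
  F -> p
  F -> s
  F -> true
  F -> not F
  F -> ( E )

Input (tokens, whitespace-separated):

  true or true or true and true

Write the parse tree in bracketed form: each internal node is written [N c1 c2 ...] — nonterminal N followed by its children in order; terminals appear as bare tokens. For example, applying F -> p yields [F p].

E
E or T
E or T or T
T or T or T
F or T or T
true or T or T
true or F or T
true or true or T
true or true or T and F
true or true or F and F
true or true or true and F
true or true or true and true

[E [E [E [T [F true]]] or [T [F true]]] or [T [T [F true]] and [F true]]]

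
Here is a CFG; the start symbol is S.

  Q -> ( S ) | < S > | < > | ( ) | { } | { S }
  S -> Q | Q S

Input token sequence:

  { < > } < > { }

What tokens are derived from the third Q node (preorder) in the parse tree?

< >

[S [Q { [S [Q < >]] }] [S [Q < >] [S [Q { }]]]]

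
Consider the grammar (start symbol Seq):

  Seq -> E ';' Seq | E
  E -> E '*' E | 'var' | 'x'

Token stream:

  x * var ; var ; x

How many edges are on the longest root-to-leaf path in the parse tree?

4

[Seq [E [E x] * [E var]] ; [Seq [E var] ; [Seq [E x]]]]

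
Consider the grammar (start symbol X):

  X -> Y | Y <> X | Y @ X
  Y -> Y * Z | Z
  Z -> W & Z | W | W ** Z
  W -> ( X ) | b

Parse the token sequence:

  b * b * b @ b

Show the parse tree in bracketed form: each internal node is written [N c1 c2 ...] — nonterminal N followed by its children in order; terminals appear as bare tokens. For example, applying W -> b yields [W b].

X
Y @ X
Y * Z @ X
Y * Z * Z @ X
Z * Z * Z @ X
W * Z * Z @ X
b * Z * Z @ X
b * W * Z @ X
b * b * Z @ X
b * b * W @ X
b * b * b @ X
b * b * b @ Y
b * b * b @ Z
b * b * b @ W
b * b * b @ b

[X [Y [Y [Y [Z [W b]]] * [Z [W b]]] * [Z [W b]]] @ [X [Y [Z [W b]]]]]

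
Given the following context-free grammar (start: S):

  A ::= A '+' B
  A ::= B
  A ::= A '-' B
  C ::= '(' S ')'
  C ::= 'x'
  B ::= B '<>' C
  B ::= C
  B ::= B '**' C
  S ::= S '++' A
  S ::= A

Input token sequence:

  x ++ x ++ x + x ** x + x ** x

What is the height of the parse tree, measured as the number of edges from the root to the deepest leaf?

[S [S [S [A [B [C x]]]] ++ [A [B [C x]]]] ++ [A [A [A [B [C x]]] + [B [B [C x]] ** [C x]]] + [B [B [C x]] ** [C x]]]]

6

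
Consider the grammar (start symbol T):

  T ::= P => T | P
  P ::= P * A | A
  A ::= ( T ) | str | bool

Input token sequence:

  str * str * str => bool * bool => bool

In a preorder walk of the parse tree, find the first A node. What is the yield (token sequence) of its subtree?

str

[T [P [P [P [A str]] * [A str]] * [A str]] => [T [P [P [A bool]] * [A bool]] => [T [P [A bool]]]]]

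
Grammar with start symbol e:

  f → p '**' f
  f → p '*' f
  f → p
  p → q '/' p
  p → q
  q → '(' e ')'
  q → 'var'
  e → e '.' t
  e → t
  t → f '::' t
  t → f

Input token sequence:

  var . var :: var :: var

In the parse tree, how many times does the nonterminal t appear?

[e [e [t [f [p [q var]]]]] . [t [f [p [q var]]] :: [t [f [p [q var]]] :: [t [f [p [q var]]]]]]]

4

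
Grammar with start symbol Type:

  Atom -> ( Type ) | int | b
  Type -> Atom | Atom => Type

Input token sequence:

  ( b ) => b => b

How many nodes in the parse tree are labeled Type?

[Type [Atom ( [Type [Atom b]] )] => [Type [Atom b] => [Type [Atom b]]]]

4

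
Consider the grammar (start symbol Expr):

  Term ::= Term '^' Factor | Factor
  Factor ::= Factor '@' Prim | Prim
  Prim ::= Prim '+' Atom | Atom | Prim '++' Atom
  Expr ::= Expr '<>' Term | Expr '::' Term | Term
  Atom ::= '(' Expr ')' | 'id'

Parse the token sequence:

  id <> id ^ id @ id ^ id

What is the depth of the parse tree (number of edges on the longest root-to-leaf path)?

7

[Expr [Expr [Term [Factor [Prim [Atom id]]]]] <> [Term [Term [Term [Factor [Prim [Atom id]]]] ^ [Factor [Factor [Prim [Atom id]]] @ [Prim [Atom id]]]] ^ [Factor [Prim [Atom id]]]]]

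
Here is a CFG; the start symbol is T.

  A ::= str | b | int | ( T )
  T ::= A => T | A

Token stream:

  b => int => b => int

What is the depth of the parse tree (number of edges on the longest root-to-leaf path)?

5

[T [A b] => [T [A int] => [T [A b] => [T [A int]]]]]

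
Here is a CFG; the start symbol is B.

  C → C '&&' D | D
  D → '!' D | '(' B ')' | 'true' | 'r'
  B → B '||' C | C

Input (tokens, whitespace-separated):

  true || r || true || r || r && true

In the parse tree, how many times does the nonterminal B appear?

[B [B [B [B [B [C [D true]]] || [C [D r]]] || [C [D true]]] || [C [D r]]] || [C [C [D r]] && [D true]]]

5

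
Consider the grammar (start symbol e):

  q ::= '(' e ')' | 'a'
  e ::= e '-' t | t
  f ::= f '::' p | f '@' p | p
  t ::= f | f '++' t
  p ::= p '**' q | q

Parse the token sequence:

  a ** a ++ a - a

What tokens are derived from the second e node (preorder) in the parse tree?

a ** a ++ a

[e [e [t [f [p [p [q a]] ** [q a]]] ++ [t [f [p [q a]]]]]] - [t [f [p [q a]]]]]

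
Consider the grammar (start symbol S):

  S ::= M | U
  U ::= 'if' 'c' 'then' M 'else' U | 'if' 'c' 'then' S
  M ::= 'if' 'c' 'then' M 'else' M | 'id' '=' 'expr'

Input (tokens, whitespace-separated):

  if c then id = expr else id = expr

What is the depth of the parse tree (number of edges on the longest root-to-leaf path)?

3

[S [M if c then [M id = expr] else [M id = expr]]]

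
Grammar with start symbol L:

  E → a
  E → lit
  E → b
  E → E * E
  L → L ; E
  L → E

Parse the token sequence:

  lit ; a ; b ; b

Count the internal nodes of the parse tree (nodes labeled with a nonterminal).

[L [L [L [L [E lit]] ; [E a]] ; [E b]] ; [E b]]

8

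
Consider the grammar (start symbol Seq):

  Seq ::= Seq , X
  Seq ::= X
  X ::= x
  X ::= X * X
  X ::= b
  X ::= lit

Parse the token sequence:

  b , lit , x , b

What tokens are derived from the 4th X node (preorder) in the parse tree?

[Seq [Seq [Seq [Seq [X b]] , [X lit]] , [X x]] , [X b]]

b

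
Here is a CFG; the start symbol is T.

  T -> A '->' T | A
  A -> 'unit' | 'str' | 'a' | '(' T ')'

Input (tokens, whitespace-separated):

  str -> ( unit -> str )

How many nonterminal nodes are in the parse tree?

[T [A str] -> [T [A ( [T [A unit] -> [T [A str]]] )]]]

8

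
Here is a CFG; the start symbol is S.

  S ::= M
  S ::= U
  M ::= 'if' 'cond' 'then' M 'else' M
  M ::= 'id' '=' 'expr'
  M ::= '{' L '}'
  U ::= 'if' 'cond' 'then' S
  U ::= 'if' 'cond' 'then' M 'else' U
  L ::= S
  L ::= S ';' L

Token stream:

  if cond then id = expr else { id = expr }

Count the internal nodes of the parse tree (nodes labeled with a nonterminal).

[S [M if cond then [M id = expr] else [M { [L [S [M id = expr]]] }]]]

7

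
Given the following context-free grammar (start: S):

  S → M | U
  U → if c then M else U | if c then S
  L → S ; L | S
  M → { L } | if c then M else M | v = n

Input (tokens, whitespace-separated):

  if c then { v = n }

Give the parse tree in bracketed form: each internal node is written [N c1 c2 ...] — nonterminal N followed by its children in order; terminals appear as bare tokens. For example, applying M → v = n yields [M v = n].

[S [U if c then [S [M { [L [S [M v = n]]] }]]]]

S
U
if c then S
if c then M
if c then { L }
if c then { S }
if c then { M }
if c then { v = n }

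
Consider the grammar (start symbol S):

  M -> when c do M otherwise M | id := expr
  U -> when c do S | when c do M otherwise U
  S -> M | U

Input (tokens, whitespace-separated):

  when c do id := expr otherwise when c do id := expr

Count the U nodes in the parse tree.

[S [U when c do [M id := expr] otherwise [U when c do [S [M id := expr]]]]]

2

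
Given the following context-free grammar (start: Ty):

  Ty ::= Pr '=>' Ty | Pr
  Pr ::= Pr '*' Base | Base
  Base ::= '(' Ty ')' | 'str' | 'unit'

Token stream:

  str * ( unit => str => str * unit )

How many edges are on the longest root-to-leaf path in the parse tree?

9

[Ty [Pr [Pr [Base str]] * [Base ( [Ty [Pr [Base unit]] => [Ty [Pr [Base str]] => [Ty [Pr [Pr [Base str]] * [Base unit]]]]] )]]]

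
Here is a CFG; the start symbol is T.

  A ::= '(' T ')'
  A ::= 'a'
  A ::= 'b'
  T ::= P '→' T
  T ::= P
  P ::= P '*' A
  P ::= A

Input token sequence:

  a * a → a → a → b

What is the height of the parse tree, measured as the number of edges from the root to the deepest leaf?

6

[T [P [P [A a]] * [A a]] → [T [P [A a]] → [T [P [A a]] → [T [P [A b]]]]]]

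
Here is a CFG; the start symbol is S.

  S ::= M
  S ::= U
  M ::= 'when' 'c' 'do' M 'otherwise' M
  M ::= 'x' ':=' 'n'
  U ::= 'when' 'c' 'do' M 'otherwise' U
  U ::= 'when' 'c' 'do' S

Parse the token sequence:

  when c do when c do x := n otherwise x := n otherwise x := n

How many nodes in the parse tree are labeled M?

5

[S [M when c do [M when c do [M x := n] otherwise [M x := n]] otherwise [M x := n]]]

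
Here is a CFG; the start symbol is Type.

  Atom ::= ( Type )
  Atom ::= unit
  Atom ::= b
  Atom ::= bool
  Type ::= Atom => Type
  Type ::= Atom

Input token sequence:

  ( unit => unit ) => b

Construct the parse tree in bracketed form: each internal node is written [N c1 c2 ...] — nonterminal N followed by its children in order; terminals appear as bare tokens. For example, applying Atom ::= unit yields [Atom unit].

[Type [Atom ( [Type [Atom unit] => [Type [Atom unit]]] )] => [Type [Atom b]]]

Type
Atom => Type
( Type ) => Type
( Atom => Type ) => Type
( unit => Type ) => Type
( unit => Atom ) => Type
( unit => unit ) => Type
( unit => unit ) => Atom
( unit => unit ) => b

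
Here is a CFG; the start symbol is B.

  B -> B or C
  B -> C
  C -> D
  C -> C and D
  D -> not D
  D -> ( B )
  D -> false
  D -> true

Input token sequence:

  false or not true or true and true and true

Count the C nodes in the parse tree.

[B [B [B [C [D false]]] or [C [D not [D true]]]] or [C [C [C [D true]] and [D true]] and [D true]]]

5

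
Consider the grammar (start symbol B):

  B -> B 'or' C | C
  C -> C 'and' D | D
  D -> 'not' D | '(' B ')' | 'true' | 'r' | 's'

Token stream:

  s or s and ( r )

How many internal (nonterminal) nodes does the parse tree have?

11

[B [B [C [D s]]] or [C [C [D s]] and [D ( [B [C [D r]]] )]]]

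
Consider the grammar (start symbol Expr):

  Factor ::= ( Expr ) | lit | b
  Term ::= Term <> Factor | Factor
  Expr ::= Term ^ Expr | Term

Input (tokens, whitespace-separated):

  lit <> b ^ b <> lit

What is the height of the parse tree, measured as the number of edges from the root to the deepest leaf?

[Expr [Term [Term [Factor lit]] <> [Factor b]] ^ [Expr [Term [Term [Factor b]] <> [Factor lit]]]]

5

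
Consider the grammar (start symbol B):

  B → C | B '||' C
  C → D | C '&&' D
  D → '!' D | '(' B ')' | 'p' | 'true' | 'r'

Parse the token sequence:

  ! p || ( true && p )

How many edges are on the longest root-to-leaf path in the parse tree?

[B [B [C [D ! [D p]]]] || [C [D ( [B [C [C [D true]] && [D p]]] )]]]

7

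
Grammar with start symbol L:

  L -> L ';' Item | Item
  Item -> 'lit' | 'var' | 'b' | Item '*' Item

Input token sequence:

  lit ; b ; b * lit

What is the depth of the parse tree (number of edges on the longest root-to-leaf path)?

4

[L [L [L [Item lit]] ; [Item b]] ; [Item [Item b] * [Item lit]]]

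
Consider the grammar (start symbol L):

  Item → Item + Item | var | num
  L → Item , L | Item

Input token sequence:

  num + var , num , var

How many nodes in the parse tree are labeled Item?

5

[L [Item [Item num] + [Item var]] , [L [Item num] , [L [Item var]]]]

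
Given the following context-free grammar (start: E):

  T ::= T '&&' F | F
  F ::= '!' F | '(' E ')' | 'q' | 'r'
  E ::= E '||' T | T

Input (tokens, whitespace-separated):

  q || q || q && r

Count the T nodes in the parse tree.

4

[E [E [E [T [F q]]] || [T [F q]]] || [T [T [F q]] && [F r]]]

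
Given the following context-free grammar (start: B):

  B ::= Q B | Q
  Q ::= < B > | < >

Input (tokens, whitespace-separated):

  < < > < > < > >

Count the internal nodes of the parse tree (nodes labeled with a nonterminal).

8

[B [Q < [B [Q < >] [B [Q < >] [B [Q < >]]]] >]]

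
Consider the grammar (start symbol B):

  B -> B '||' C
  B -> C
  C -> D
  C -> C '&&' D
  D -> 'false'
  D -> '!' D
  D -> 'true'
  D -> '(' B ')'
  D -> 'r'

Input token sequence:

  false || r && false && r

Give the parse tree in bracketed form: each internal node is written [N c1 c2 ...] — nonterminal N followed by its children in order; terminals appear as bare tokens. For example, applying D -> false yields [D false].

B
B || C
C || C
D || C
false || C
false || C && D
false || C && D && D
false || D && D && D
false || r && D && D
false || r && false && D
false || r && false && r

[B [B [C [D false]]] || [C [C [C [D r]] && [D false]] && [D r]]]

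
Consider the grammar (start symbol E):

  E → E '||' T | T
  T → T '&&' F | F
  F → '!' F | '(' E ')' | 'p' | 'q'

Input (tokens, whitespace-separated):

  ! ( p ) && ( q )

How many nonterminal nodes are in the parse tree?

[E [T [T [F ! [F ( [E [T [F p]]] )]]] && [F ( [E [T [F q]]] )]]]

12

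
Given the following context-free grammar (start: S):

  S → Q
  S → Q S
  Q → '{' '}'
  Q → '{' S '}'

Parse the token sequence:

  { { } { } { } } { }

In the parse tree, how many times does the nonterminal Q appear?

[S [Q { [S [Q { }] [S [Q { }] [S [Q { }]]]] }] [S [Q { }]]]

5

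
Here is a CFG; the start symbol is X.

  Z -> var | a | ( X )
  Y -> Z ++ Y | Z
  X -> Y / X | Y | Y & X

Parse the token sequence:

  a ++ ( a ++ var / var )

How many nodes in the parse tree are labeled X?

[X [Y [Z a] ++ [Y [Z ( [X [Y [Z a] ++ [Y [Z var]]] / [X [Y [Z var]]]] )]]]]

3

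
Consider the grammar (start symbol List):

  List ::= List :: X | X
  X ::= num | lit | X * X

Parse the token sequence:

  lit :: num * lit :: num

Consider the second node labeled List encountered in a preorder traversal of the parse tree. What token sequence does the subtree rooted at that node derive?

lit :: num * lit

[List [List [List [X lit]] :: [X [X num] * [X lit]]] :: [X num]]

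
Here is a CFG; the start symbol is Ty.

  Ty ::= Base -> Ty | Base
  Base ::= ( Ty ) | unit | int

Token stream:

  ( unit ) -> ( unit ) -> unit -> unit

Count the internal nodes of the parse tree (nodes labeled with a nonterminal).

12

[Ty [Base ( [Ty [Base unit]] )] -> [Ty [Base ( [Ty [Base unit]] )] -> [Ty [Base unit] -> [Ty [Base unit]]]]]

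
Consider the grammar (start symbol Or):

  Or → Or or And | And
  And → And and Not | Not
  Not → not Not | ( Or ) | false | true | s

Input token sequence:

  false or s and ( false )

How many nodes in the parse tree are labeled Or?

[Or [Or [And [Not false]]] or [And [And [Not s]] and [Not ( [Or [And [Not false]]] )]]]

3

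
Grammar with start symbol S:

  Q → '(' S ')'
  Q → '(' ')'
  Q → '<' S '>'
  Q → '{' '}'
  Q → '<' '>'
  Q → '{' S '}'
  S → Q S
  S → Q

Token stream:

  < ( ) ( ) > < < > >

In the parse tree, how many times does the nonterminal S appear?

[S [Q < [S [Q ( )] [S [Q ( )]]] >] [S [Q < [S [Q < >]] >]]]

5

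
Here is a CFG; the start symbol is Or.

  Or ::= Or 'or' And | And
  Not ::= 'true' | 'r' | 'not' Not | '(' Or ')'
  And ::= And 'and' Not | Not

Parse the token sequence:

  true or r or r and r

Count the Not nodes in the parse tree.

4

[Or [Or [Or [And [Not true]]] or [And [Not r]]] or [And [And [Not r]] and [Not r]]]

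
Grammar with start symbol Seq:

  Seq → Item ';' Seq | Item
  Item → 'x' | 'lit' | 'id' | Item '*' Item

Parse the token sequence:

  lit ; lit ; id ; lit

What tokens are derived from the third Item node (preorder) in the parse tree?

id

[Seq [Item lit] ; [Seq [Item lit] ; [Seq [Item id] ; [Seq [Item lit]]]]]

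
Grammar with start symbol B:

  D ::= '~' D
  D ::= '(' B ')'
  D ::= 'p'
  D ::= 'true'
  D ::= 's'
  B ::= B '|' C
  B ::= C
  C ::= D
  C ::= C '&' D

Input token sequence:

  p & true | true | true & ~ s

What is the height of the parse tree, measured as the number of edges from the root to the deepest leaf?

[B [B [B [C [C [D p]] & [D true]]] | [C [D true]]] | [C [C [D true]] & [D ~ [D s]]]]

6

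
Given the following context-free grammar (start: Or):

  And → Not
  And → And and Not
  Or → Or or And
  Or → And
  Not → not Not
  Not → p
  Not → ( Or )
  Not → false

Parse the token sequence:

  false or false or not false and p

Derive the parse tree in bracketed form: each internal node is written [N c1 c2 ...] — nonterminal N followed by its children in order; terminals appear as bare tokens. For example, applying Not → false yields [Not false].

[Or [Or [Or [And [Not false]]] or [And [Not false]]] or [And [And [Not not [Not false]]] and [Not p]]]

Or
Or or And
Or or And or And
And or And or And
Not or And or And
false or And or And
false or Not or And
false or false or And
false or false or And and Not
false or false or Not and Not
false or false or not Not and Not
false or false or not false and Not
false or false or not false and p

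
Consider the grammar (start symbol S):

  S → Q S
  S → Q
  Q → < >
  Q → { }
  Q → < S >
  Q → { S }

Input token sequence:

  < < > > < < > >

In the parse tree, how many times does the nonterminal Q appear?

[S [Q < [S [Q < >]] >] [S [Q < [S [Q < >]] >]]]

4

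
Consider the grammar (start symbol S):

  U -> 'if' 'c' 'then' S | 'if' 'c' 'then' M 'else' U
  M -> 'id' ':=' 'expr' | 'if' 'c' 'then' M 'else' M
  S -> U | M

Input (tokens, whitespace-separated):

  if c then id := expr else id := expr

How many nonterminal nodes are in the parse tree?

[S [M if c then [M id := expr] else [M id := expr]]]

4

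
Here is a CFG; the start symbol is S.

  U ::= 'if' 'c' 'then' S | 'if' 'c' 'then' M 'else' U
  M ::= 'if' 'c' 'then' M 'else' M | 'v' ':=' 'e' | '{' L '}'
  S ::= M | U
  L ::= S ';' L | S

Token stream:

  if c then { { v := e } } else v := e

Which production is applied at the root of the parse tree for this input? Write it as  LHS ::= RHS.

S ::= M

[S [M if c then [M { [L [S [M { [L [S [M v := e]]] }]]] }] else [M v := e]]]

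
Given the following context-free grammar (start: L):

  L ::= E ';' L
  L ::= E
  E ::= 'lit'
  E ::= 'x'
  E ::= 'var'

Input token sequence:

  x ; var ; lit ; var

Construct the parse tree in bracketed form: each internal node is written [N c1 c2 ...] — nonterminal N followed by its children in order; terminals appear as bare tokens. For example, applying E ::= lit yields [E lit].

L
E ; L
x ; L
x ; E ; L
x ; var ; L
x ; var ; E ; L
x ; var ; lit ; L
x ; var ; lit ; E
x ; var ; lit ; var

[L [E x] ; [L [E var] ; [L [E lit] ; [L [E var]]]]]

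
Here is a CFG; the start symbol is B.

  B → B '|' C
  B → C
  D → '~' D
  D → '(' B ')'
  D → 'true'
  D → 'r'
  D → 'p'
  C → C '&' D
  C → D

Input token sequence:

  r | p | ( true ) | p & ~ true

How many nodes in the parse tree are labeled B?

5

[B [B [B [B [C [D r]]] | [C [D p]]] | [C [D ( [B [C [D true]]] )]]] | [C [C [D p]] & [D ~ [D true]]]]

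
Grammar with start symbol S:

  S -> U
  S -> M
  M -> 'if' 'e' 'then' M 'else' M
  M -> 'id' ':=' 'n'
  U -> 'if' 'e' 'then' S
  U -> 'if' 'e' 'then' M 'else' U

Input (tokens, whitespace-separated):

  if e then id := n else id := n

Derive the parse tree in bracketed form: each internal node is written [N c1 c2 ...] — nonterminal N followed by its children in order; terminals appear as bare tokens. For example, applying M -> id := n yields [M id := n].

[S [M if e then [M id := n] else [M id := n]]]

S
M
if e then M else M
if e then id := n else M
if e then id := n else id := n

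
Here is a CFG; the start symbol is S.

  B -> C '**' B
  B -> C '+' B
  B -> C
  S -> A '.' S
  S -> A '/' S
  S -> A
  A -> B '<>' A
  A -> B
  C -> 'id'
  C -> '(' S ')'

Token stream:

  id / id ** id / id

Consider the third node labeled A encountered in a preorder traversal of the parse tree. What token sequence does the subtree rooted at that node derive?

[S [A [B [C id]]] / [S [A [B [C id] ** [B [C id]]]] / [S [A [B [C id]]]]]]

id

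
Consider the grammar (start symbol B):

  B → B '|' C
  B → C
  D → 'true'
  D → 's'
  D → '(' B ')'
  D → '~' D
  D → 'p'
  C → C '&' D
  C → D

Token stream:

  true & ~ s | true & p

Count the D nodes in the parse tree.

[B [B [C [C [D true]] & [D ~ [D s]]]] | [C [C [D true]] & [D p]]]

5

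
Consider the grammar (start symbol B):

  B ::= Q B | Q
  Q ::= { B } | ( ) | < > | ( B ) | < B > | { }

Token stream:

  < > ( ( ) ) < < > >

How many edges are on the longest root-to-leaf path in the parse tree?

[B [Q < >] [B [Q ( [B [Q ( )]] )] [B [Q < [B [Q < >]] >]]]]

6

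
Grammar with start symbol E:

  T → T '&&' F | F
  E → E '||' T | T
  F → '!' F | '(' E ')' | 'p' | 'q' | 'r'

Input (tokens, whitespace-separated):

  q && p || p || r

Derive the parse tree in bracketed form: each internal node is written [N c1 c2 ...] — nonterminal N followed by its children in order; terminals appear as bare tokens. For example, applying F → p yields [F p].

[E [E [E [T [T [F q]] && [F p]]] || [T [F p]]] || [T [F r]]]

E
E || T
E || T || T
T || T || T
T && F || T || T
F && F || T || T
q && F || T || T
q && p || T || T
q && p || F || T
q && p || p || T
q && p || p || F
q && p || p || r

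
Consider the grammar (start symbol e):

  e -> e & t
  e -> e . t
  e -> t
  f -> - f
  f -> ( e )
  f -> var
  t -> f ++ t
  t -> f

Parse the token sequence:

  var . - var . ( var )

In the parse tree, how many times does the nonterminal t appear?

4

[e [e [e [t [f var]]] . [t [f - [f var]]]] . [t [f ( [e [t [f var]]] )]]]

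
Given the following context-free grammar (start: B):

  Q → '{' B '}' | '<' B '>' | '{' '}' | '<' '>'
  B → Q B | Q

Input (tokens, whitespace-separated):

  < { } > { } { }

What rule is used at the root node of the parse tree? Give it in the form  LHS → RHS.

[B [Q < [B [Q { }]] >] [B [Q { }] [B [Q { }]]]]

B → Q B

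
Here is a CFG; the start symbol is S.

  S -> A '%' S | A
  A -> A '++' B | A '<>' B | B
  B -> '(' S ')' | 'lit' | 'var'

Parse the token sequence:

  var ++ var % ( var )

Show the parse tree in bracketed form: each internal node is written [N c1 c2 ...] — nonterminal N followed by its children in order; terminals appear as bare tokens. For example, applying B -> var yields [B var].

S
A % S
A ++ B % S
B ++ B % S
var ++ B % S
var ++ var % S
var ++ var % A
var ++ var % B
var ++ var % ( S )
var ++ var % ( A )
var ++ var % ( B )
var ++ var % ( var )

[S [A [A [B var]] ++ [B var]] % [S [A [B ( [S [A [B var]]] )]]]]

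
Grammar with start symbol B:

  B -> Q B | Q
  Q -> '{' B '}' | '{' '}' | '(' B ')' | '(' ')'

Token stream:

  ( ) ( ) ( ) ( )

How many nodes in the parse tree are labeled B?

[B [Q ( )] [B [Q ( )] [B [Q ( )] [B [Q ( )]]]]]

4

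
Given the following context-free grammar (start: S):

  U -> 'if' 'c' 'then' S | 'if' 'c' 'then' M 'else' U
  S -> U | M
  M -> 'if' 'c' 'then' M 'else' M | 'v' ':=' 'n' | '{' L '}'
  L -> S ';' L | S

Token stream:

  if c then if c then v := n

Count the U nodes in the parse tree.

2

[S [U if c then [S [U if c then [S [M v := n]]]]]]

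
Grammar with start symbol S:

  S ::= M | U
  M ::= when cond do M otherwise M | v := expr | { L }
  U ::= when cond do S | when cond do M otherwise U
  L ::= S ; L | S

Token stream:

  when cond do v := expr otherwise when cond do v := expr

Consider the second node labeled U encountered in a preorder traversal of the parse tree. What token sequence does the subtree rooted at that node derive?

[S [U when cond do [M v := expr] otherwise [U when cond do [S [M v := expr]]]]]

when cond do v := expr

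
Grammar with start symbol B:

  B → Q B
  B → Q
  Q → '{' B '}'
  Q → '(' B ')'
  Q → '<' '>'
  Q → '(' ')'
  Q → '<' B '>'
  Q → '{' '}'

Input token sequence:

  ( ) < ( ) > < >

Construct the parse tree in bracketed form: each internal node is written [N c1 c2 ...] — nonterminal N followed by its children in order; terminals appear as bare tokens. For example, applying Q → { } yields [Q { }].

B
Q B
( ) B
( ) Q B
( ) < B > B
( ) < Q > B
( ) < ( ) > B
( ) < ( ) > Q
( ) < ( ) > < >

[B [Q ( )] [B [Q < [B [Q ( )]] >] [B [Q < >]]]]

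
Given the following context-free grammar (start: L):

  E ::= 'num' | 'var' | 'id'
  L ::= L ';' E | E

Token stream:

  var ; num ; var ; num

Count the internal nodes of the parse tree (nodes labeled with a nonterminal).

8

[L [L [L [L [E var]] ; [E num]] ; [E var]] ; [E num]]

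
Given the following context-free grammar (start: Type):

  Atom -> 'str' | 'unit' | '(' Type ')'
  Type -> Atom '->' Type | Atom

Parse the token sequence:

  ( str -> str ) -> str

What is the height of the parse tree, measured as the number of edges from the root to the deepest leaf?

5

[Type [Atom ( [Type [Atom str] -> [Type [Atom str]]] )] -> [Type [Atom str]]]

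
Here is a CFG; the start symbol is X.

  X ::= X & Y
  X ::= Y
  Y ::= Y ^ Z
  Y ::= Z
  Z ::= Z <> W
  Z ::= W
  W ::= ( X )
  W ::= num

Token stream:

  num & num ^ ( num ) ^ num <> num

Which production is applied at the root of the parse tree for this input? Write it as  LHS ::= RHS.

X ::= X & Y

[X [X [Y [Z [W num]]]] & [Y [Y [Y [Z [W num]]] ^ [Z [W ( [X [Y [Z [W num]]]] )]]] ^ [Z [Z [W num]] <> [W num]]]]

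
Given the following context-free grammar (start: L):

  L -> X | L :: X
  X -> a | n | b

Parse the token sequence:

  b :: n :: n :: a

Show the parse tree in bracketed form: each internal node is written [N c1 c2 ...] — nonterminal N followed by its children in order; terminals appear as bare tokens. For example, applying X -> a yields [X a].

[L [L [L [L [X b]] :: [X n]] :: [X n]] :: [X a]]

L
L :: X
L :: X :: X
L :: X :: X :: X
X :: X :: X :: X
b :: X :: X :: X
b :: n :: X :: X
b :: n :: n :: X
b :: n :: n :: a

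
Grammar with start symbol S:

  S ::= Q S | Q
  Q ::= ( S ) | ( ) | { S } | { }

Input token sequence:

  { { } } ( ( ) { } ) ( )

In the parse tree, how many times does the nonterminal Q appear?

6

[S [Q { [S [Q { }]] }] [S [Q ( [S [Q ( )] [S [Q { }]]] )] [S [Q ( )]]]]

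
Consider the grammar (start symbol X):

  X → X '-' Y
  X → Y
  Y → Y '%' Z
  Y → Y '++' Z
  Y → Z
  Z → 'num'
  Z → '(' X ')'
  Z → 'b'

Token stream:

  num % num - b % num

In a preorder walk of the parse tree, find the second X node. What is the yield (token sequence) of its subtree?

num % num

[X [X [Y [Y [Z num]] % [Z num]]] - [Y [Y [Z b]] % [Z num]]]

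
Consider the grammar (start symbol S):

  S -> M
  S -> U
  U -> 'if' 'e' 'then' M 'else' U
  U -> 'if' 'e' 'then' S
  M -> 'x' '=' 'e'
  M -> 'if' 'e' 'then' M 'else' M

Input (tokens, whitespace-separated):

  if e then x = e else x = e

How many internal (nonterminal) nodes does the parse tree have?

4

[S [M if e then [M x = e] else [M x = e]]]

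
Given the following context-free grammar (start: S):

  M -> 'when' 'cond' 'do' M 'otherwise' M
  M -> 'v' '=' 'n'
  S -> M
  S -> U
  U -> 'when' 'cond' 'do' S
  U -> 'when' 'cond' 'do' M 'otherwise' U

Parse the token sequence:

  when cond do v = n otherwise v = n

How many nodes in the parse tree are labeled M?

3

[S [M when cond do [M v = n] otherwise [M v = n]]]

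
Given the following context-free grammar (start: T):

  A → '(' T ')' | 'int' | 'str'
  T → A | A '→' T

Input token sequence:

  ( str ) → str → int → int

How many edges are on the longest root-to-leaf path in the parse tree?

5

[T [A ( [T [A str]] )] → [T [A str] → [T [A int] → [T [A int]]]]]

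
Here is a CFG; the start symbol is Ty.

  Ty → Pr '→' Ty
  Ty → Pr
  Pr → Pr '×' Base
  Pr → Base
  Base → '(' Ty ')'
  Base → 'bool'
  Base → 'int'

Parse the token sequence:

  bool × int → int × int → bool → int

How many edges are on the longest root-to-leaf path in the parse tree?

[Ty [Pr [Pr [Base bool]] × [Base int]] → [Ty [Pr [Pr [Base int]] × [Base int]] → [Ty [Pr [Base bool]] → [Ty [Pr [Base int]]]]]]

6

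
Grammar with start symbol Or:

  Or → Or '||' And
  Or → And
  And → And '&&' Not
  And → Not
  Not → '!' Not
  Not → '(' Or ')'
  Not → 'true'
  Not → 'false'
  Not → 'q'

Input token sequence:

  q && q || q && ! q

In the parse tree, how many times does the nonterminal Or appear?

[Or [Or [And [And [Not q]] && [Not q]]] || [And [And [Not q]] && [Not ! [Not q]]]]

2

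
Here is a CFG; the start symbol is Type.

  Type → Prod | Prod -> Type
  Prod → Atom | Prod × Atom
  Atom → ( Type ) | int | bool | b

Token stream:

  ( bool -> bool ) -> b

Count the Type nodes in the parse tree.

[Type [Prod [Atom ( [Type [Prod [Atom bool]] -> [Type [Prod [Atom bool]]]] )]] -> [Type [Prod [Atom b]]]]

4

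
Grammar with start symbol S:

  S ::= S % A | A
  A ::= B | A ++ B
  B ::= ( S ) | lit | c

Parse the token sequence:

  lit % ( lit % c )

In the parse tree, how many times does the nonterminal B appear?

4

[S [S [A [B lit]]] % [A [B ( [S [S [A [B lit]]] % [A [B c]]] )]]]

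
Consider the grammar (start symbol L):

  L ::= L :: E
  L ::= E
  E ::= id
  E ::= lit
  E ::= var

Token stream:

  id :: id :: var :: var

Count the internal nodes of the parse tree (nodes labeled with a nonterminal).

8

[L [L [L [L [E id]] :: [E id]] :: [E var]] :: [E var]]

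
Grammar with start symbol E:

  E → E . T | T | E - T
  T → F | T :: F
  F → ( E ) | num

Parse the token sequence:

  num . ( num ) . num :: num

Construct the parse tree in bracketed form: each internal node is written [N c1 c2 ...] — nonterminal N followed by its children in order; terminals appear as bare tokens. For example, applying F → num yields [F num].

E
E . T
E . T . T
T . T . T
F . T . T
num . T . T
num . F . T
num . ( E ) . T
num . ( T ) . T
num . ( F ) . T
num . ( num ) . T
num . ( num ) . T :: F
num . ( num ) . F :: F
num . ( num ) . num :: F
num . ( num ) . num :: num

[E [E [E [T [F num]]] . [T [F ( [E [T [F num]]] )]]] . [T [T [F num]] :: [F num]]]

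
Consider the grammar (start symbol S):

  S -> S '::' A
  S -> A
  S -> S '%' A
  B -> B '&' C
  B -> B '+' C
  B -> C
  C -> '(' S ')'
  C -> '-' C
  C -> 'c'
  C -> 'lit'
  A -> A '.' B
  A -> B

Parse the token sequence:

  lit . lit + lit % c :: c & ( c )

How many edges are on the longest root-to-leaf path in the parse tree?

[S [S [S [A [A [B [C lit]]] . [B [B [C lit]] + [C lit]]]] % [A [B [C c]]]] :: [A [B [B [C c]] & [C ( [S [A [B [C c]]]] )]]]]

8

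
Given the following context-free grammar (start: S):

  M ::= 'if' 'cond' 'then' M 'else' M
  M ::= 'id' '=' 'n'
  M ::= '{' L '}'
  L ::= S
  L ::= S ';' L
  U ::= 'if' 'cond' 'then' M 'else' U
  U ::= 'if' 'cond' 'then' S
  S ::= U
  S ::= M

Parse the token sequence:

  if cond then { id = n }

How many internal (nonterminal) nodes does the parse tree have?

7

[S [U if cond then [S [M { [L [S [M id = n]]] }]]]]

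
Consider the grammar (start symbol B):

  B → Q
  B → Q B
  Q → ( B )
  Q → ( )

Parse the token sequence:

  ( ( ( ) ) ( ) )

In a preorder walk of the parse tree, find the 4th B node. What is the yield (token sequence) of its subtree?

( )

[B [Q ( [B [Q ( [B [Q ( )]] )] [B [Q ( )]]] )]]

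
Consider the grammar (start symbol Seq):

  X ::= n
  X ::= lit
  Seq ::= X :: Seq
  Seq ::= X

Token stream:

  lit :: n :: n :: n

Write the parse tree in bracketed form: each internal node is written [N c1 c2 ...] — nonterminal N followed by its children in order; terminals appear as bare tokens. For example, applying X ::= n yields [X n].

[Seq [X lit] :: [Seq [X n] :: [Seq [X n] :: [Seq [X n]]]]]

Seq
X :: Seq
lit :: Seq
lit :: X :: Seq
lit :: n :: Seq
lit :: n :: X :: Seq
lit :: n :: n :: Seq
lit :: n :: n :: X
lit :: n :: n :: n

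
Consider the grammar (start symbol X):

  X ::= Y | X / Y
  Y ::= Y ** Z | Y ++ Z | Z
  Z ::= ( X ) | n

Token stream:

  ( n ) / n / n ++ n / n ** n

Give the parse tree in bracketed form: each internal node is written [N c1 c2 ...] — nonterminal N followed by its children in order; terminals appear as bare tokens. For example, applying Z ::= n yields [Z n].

X
X / Y
X / Y / Y
X / Y / Y / Y
Y / Y / Y / Y
Z / Y / Y / Y
( X ) / Y / Y / Y
( Y ) / Y / Y / Y
( Z ) / Y / Y / Y
( n ) / Y / Y / Y
( n ) / Z / Y / Y
( n ) / n / Y / Y
( n ) / n / Y ++ Z / Y
( n ) / n / Z ++ Z / Y
( n ) / n / n ++ Z / Y
( n ) / n / n ++ n / Y
( n ) / n / n ++ n / Y ** Z
( n ) / n / n ++ n / Z ** Z
( n ) / n / n ++ n / n ** Z
( n ) / n / n ++ n / n ** n

[X [X [X [X [Y [Z ( [X [Y [Z n]]] )]]] / [Y [Z n]]] / [Y [Y [Z n]] ++ [Z n]]] / [Y [Y [Z n]] ** [Z n]]]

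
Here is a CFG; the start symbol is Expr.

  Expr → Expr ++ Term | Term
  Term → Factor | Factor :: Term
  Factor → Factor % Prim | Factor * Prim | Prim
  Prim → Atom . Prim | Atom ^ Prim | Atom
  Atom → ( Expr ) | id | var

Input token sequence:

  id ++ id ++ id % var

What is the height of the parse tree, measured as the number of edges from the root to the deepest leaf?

7

[Expr [Expr [Expr [Term [Factor [Prim [Atom id]]]]] ++ [Term [Factor [Prim [Atom id]]]]] ++ [Term [Factor [Factor [Prim [Atom id]]] % [Prim [Atom var]]]]]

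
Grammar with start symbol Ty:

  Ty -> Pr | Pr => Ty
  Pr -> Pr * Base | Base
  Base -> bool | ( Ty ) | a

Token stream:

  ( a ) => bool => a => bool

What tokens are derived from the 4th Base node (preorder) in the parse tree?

a

[Ty [Pr [Base ( [Ty [Pr [Base a]]] )]] => [Ty [Pr [Base bool]] => [Ty [Pr [Base a]] => [Ty [Pr [Base bool]]]]]]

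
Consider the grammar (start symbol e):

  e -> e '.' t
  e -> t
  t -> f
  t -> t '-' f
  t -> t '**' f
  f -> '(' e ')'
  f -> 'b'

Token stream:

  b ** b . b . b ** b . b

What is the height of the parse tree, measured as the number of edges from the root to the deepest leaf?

7

[e [e [e [e [t [t [f b]] ** [f b]]] . [t [f b]]] . [t [t [f b]] ** [f b]]] . [t [f b]]]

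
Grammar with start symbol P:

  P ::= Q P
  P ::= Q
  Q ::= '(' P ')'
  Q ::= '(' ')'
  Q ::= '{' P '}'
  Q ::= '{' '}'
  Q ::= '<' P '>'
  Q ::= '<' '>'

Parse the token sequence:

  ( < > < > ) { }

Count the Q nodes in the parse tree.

[P [Q ( [P [Q < >] [P [Q < >]]] )] [P [Q { }]]]

4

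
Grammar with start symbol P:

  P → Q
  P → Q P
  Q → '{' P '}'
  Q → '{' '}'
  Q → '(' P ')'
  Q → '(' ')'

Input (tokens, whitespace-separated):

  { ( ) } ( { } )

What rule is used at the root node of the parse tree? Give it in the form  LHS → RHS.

[P [Q { [P [Q ( )]] }] [P [Q ( [P [Q { }]] )]]]

P → Q P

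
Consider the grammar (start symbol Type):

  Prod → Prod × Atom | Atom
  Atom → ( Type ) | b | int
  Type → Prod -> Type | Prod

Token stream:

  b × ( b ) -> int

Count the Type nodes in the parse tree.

[Type [Prod [Prod [Atom b]] × [Atom ( [Type [Prod [Atom b]]] )]] -> [Type [Prod [Atom int]]]]

3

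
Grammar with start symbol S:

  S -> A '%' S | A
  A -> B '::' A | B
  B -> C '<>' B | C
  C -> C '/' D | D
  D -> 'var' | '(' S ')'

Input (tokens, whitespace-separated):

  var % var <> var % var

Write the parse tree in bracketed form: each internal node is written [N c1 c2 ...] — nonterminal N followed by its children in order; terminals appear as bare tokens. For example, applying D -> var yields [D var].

[S [A [B [C [D var]]]] % [S [A [B [C [D var]] <> [B [C [D var]]]]] % [S [A [B [C [D var]]]]]]]

S
A % S
B % S
C % S
D % S
var % S
var % A % S
var % B % S
var % C <> B % S
var % D <> B % S
var % var <> B % S
var % var <> C % S
var % var <> D % S
var % var <> var % S
var % var <> var % A
var % var <> var % B
var % var <> var % C
var % var <> var % D
var % var <> var % var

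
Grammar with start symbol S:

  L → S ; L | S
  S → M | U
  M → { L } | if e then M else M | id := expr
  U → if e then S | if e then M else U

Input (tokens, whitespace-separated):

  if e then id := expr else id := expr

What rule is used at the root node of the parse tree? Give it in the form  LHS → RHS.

[S [M if e then [M id := expr] else [M id := expr]]]

S → M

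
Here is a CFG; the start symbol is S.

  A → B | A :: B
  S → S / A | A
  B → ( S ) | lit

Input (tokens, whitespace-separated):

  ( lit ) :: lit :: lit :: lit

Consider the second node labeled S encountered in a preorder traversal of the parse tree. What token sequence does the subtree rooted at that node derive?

lit

[S [A [A [A [A [B ( [S [A [B lit]]] )]] :: [B lit]] :: [B lit]] :: [B lit]]]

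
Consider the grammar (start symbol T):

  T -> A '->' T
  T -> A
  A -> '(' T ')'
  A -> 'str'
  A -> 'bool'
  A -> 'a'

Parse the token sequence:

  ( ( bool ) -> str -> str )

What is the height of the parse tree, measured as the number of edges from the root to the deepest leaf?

6

[T [A ( [T [A ( [T [A bool]] )] -> [T [A str] -> [T [A str]]]] )]]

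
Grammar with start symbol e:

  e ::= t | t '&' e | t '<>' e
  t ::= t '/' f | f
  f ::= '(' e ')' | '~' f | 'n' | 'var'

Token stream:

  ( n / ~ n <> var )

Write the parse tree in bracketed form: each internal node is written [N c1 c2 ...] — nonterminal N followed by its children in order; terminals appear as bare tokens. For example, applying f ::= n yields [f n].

e
t
f
( e )
( t <> e )
( t / f <> e )
( f / f <> e )
( n / f <> e )
( n / ~ f <> e )
( n / ~ n <> e )
( n / ~ n <> t )
( n / ~ n <> f )
( n / ~ n <> var )

[e [t [f ( [e [t [t [f n]] / [f ~ [f n]]] <> [e [t [f var]]]] )]]]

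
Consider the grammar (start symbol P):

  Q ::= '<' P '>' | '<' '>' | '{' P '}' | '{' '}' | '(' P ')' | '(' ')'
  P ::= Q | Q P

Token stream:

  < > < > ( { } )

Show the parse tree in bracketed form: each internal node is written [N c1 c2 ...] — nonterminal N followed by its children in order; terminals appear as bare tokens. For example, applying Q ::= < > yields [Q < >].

[P [Q < >] [P [Q < >] [P [Q ( [P [Q { }]] )]]]]

P
Q P
< > P
< > Q P
< > < > P
< > < > Q
< > < > ( P )
< > < > ( Q )
< > < > ( { } )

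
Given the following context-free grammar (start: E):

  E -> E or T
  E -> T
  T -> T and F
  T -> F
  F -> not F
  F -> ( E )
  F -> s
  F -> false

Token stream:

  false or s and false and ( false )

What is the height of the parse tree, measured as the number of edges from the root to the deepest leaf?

6

[E [E [T [F false]]] or [T [T [T [F s]] and [F false]] and [F ( [E [T [F false]]] )]]]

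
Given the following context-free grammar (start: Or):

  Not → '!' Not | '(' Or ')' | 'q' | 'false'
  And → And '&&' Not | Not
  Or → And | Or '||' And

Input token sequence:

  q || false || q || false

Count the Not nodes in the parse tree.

4

[Or [Or [Or [Or [And [Not q]]] || [And [Not false]]] || [And [Not q]]] || [And [Not false]]]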